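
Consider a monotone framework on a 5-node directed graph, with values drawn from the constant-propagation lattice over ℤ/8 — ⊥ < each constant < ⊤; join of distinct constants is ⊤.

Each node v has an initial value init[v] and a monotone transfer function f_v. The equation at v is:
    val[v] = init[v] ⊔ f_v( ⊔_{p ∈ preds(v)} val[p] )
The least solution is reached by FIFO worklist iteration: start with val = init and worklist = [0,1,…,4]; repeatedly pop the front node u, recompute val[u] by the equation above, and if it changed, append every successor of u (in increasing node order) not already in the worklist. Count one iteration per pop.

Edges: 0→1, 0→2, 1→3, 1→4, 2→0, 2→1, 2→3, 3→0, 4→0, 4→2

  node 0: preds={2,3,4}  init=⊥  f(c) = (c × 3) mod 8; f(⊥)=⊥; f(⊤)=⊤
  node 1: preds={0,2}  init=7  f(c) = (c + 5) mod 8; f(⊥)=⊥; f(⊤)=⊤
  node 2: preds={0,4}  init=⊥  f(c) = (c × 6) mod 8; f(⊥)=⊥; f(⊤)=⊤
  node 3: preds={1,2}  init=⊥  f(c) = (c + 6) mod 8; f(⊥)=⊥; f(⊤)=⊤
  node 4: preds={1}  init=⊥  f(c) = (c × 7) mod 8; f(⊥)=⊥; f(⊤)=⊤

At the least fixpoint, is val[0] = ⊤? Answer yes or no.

yes

Iteration log — 13 steps:
  step 1. node 0  ⊔preds=⊥  new=⊥  stable
  step 2. node 1  ⊔preds=⊥  new=7  stable
  step 3. node 2  ⊔preds=⊥  new=⊥  stable
  step 4. node 3  ⊔preds=7  new=5  old=⊥  +wl: 0
  step 5. node 4  ⊔preds=7  new=1  old=⊥  +wl: 2
  step 6. node 0  ⊔preds=⊤  new=⊤  old=⊥  +wl: 1
  step 7. node 2  ⊔preds=⊤  new=⊤  old=⊥  +wl: 0,3
  step 8. node 1  ⊔preds=⊤  new=⊤  old=7  +wl: 4
  step 9. node 0  ⊔preds=⊤  new=⊤  stable
  step 10. node 3  ⊔preds=⊤  new=⊤  old=5  +wl: 0
  step 11. node 4  ⊔preds=⊤  new=⊤  old=1  +wl: 2
  step 12. node 0  ⊔preds=⊤  new=⊤  stable
  step 13. node 2  ⊔preds=⊤  new=⊤  stable

Least fixpoint reached:
  node 0: ⊤
  node 1: ⊤
  node 2: ⊤
  node 3: ⊤
  node 4: ⊤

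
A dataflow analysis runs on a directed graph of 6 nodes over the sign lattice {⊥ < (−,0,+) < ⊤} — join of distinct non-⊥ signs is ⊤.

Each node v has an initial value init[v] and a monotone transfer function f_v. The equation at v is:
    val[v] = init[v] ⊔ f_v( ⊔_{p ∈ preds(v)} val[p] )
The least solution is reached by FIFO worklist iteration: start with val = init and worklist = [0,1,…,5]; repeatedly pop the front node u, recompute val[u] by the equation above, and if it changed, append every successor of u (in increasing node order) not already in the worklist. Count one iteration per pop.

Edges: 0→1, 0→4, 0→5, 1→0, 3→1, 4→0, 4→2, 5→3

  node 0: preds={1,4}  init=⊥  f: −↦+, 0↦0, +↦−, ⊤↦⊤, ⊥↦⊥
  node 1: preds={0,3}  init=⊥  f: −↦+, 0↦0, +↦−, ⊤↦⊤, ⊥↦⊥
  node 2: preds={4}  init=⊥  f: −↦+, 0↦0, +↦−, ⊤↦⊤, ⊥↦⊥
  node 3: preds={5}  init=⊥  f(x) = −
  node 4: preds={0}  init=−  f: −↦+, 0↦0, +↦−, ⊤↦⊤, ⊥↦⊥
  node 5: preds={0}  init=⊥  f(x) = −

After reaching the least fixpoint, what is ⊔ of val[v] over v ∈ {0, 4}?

⊤

Trace (15 dequeues):
  [1] u=0 | in − | out + | prev ⊥ | push {}
  [2] u=1 | in + | out − | prev ⊥ | push {0}
  [3] u=2 | in − | out + | prev ⊥ | push {}
  [4] u=3 | in ⊥ | out − | prev ⊥ | push {1}
  [5] u=4 | in + | out − | ==
  [6] u=5 | in + | out − | prev ⊥ | push {3}
  [7] u=0 | in − | out + | ==
  [8] u=1 | in ⊤ | out ⊤ | prev − | push {0}
  [9] u=3 | in − | out − | ==
  [10] u=0 | in ⊤ | out ⊤ | prev + | push {1,4,5}
  [11] u=1 | in ⊤ | out ⊤ | ==
  [12] u=4 | in ⊤ | out ⊤ | prev − | push {0,2}
  [13] u=5 | in ⊤ | out − | ==
  [14] u=0 | in ⊤ | out ⊤ | ==
  [15] u=2 | in ⊤ | out ⊤ | prev + | push {}

Converged values:
  [0] ⊤
  [1] ⊤
  [2] ⊤
  [3] −
  [4] ⊤
  [5] −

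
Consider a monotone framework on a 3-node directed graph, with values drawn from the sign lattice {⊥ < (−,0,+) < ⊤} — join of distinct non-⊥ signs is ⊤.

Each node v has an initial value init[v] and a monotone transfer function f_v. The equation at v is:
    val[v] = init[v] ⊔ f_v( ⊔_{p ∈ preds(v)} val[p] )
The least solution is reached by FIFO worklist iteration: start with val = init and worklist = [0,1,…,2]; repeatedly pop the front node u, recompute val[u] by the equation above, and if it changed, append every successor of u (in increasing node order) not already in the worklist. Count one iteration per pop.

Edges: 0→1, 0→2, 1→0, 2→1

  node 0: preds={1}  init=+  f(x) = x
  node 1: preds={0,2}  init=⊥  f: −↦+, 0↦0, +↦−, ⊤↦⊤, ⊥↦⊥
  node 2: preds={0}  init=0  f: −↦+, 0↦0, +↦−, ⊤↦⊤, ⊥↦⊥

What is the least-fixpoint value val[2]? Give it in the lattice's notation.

⊤

Trace (6 dequeues):
  [1] u=0 | in ⊥ | out + | ==
  [2] u=1 | in ⊤ | out ⊤ | prev ⊥ | push {0}
  [3] u=2 | in + | out ⊤ | prev 0 | push {1}
  [4] u=0 | in ⊤ | out ⊤ | prev + | push {2}
  [5] u=1 | in ⊤ | out ⊤ | ==
  [6] u=2 | in ⊤ | out ⊤ | ==

Converged values:
  [0] ⊤
  [1] ⊤
  [2] ⊤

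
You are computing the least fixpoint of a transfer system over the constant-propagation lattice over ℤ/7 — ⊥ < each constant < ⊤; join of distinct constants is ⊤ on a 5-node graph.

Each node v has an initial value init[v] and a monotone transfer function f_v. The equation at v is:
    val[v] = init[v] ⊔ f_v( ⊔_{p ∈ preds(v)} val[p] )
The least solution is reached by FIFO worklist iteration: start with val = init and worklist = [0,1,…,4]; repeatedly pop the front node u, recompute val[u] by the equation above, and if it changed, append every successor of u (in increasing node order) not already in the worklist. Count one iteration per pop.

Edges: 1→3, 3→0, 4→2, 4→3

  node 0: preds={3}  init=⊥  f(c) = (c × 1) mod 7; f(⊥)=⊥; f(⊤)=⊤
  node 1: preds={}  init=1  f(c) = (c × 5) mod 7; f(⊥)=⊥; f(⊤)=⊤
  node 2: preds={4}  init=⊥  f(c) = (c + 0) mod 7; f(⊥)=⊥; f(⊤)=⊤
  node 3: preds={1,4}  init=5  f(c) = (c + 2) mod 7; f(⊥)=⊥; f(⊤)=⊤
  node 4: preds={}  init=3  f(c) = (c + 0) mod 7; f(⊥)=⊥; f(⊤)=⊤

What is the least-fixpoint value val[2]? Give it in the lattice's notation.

Iteration log — 6 steps:
  step 1. node 0  ⊔preds=5  new=5  old=⊥  +wl: 
  step 2. node 1  ⊔preds=⊥  new=1  stable
  step 3. node 2  ⊔preds=3  new=3  old=⊥  +wl: 
  step 4. node 3  ⊔preds=⊤  new=⊤  old=5  +wl: 0
  step 5. node 4  ⊔preds=⊥  new=3  stable
  step 6. node 0  ⊔preds=⊤  new=⊤  old=5  +wl: 

Least fixpoint reached:
  node 0: ⊤
  node 1: 1
  node 2: 3
  node 3: ⊤
  node 4: 3

3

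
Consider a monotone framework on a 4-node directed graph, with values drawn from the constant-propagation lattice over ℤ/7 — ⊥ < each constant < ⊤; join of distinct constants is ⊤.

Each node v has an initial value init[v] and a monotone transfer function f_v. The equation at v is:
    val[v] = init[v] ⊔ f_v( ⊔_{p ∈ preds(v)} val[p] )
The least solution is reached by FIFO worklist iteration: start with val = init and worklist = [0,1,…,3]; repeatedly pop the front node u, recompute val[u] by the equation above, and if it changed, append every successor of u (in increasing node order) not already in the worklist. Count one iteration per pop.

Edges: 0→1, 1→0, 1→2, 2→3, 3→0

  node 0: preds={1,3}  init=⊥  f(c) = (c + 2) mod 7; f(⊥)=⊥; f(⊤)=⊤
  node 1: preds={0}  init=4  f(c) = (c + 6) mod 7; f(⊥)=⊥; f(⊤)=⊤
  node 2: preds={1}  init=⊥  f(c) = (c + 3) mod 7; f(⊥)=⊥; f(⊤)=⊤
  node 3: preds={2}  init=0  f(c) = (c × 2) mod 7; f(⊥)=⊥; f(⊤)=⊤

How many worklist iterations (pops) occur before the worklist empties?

5

Trace (5 dequeues):
  [1] u=0 | in ⊤ | out ⊤ | prev ⊥ | push {}
  [2] u=1 | in ⊤ | out ⊤ | prev 4 | push {0}
  [3] u=2 | in ⊤ | out ⊤ | prev ⊥ | push {}
  [4] u=3 | in ⊤ | out ⊤ | prev 0 | push {}
  [5] u=0 | in ⊤ | out ⊤ | ==

Converged values:
  [0] ⊤
  [1] ⊤
  [2] ⊤
  [3] ⊤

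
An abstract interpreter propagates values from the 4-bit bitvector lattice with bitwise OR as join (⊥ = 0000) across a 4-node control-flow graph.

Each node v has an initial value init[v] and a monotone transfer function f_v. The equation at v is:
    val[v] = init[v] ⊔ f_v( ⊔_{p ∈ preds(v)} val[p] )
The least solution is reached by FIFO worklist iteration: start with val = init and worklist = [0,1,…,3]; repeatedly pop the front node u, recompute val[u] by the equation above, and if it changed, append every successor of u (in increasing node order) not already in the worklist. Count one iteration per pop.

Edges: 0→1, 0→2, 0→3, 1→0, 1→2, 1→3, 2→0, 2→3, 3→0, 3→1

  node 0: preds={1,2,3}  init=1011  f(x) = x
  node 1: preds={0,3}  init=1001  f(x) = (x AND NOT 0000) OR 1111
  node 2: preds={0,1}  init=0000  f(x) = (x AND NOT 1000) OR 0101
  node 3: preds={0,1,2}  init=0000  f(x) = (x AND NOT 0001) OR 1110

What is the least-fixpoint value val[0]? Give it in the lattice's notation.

1111

Iteration log — 8 steps:
  step 1. node 0  ⊔preds=1001  new=1011  stable
  step 2. node 1  ⊔preds=1011  new=1111  old=1001  +wl: 0
  step 3. node 2  ⊔preds=1111  new=0111  old=0000  +wl: 
  step 4. node 3  ⊔preds=1111  new=1110  old=0000  +wl: 1
  step 5. node 0  ⊔preds=1111  new=1111  old=1011  +wl: 2,3
  step 6. node 1  ⊔preds=1111  new=1111  stable
  step 7. node 2  ⊔preds=1111  new=0111  stable
  step 8. node 3  ⊔preds=1111  new=1110  stable

Least fixpoint reached:
  node 0: 1111
  node 1: 1111
  node 2: 0111
  node 3: 1110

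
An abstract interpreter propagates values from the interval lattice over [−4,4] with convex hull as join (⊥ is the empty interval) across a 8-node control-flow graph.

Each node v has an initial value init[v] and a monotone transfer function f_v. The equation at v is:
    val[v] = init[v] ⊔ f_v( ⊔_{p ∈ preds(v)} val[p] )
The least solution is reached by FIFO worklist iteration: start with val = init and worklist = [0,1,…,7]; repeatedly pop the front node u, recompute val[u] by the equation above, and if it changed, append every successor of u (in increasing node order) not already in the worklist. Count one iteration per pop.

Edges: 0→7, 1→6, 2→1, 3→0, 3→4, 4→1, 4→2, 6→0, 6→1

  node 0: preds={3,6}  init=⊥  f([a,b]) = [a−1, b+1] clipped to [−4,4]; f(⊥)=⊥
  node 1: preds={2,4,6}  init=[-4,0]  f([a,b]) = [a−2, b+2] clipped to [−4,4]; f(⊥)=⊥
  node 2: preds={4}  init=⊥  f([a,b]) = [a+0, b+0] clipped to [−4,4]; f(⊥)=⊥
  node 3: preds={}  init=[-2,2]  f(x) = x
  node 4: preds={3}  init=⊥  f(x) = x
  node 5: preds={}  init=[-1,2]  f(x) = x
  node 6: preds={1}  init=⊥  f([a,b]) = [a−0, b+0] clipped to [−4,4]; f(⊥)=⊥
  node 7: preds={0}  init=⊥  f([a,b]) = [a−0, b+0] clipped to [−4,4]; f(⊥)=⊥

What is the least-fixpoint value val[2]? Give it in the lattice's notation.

Worklist (16 pops):
  #1 pop 0: in=[-2,2] → [-3,3] (was ⊥); enqueue []
  #2 pop 1: in=⊥ → [-4,0] (no change)
  #3 pop 2: in=⊥ → ⊥ (no change)
  #4 pop 3: in=⊥ → [-2,2] (no change)
  #5 pop 4: in=[-2,2] → [-2,2] (was ⊥); enqueue [1,2]
  #6 pop 5: in=⊥ → [-1,2] (no change)
  #7 pop 6: in=[-4,0] → [-4,0] (was ⊥); enqueue [0]
  #8 pop 7: in=[-3,3] → [-3,3] (was ⊥); enqueue []
  #9 pop 1: in=[-4,2] → [-4,4] (was [-4,0]); enqueue [6]
  #10 pop 2: in=[-2,2] → [-2,2] (was ⊥); enqueue [1]
  #11 pop 0: in=[-4,2] → [-4,3] (was [-3,3]); enqueue [7]
  #12 pop 6: in=[-4,4] → [-4,4] (was [-4,0]); enqueue [0]
  #13 pop 1: in=[-4,4] → [-4,4] (no change)
  #14 pop 7: in=[-4,3] → [-4,3] (was [-3,3]); enqueue []
  #15 pop 0: in=[-4,4] → [-4,4] (was [-4,3]); enqueue [7]
  #16 pop 7: in=[-4,4] → [-4,4] (was [-4,3]); enqueue []

Fixpoint:
  val[0] = [-4,4]
  val[1] = [-4,4]
  val[2] = [-2,2]
  val[3] = [-2,2]
  val[4] = [-2,2]
  val[5] = [-1,2]
  val[6] = [-4,4]
  val[7] = [-4,4]

[-2,2]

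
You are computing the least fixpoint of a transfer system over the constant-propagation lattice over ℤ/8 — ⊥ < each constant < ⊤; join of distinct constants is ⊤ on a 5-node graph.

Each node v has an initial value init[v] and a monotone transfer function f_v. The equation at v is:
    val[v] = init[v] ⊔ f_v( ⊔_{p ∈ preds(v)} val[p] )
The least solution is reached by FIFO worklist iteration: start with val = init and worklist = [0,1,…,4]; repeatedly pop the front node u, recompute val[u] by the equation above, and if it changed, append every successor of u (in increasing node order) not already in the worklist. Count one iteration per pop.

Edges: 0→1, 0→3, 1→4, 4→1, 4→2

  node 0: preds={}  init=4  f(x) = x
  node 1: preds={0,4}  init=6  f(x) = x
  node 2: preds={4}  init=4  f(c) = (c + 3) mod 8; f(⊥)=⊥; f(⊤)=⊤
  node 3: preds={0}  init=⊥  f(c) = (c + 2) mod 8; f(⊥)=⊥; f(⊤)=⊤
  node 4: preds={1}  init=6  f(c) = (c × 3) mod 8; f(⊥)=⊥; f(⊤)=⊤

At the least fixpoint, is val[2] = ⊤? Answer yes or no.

yes

Trace (7 dequeues):
  [1] u=0 | in ⊥ | out 4 | ==
  [2] u=1 | in ⊤ | out ⊤ | prev 6 | push {}
  [3] u=2 | in 6 | out ⊤ | prev 4 | push {}
  [4] u=3 | in 4 | out 6 | prev ⊥ | push {}
  [5] u=4 | in ⊤ | out ⊤ | prev 6 | push {1,2}
  [6] u=1 | in ⊤ | out ⊤ | ==
  [7] u=2 | in ⊤ | out ⊤ | ==

Converged values:
  [0] 4
  [1] ⊤
  [2] ⊤
  [3] 6
  [4] ⊤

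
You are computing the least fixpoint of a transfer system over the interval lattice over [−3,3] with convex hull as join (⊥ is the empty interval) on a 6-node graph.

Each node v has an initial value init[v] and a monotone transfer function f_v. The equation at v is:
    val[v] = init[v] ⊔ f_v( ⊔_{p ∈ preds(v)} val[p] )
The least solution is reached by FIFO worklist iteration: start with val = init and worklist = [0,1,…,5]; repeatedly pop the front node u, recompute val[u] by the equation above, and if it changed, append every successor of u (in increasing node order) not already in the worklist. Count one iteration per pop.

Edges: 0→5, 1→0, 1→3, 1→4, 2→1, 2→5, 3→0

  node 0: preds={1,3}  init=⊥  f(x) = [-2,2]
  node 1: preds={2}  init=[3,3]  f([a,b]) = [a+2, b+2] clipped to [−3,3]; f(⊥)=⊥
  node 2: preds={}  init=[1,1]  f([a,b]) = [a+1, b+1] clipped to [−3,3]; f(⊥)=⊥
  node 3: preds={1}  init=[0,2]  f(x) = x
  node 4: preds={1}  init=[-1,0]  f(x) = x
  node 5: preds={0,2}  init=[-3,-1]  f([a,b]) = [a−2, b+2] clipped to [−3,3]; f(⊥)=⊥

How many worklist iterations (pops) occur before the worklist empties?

7

Trace (7 dequeues):
  [1] u=0 | in [0,3] | out [-2,2] | prev ⊥ | push {}
  [2] u=1 | in [1,1] | out [3,3] | ==
  [3] u=2 | in ⊥ | out [1,1] | ==
  [4] u=3 | in [3,3] | out [0,3] | prev [0,2] | push {0}
  [5] u=4 | in [3,3] | out [-1,3] | prev [-1,0] | push {}
  [6] u=5 | in [-2,2] | out [-3,3] | prev [-3,-1] | push {}
  [7] u=0 | in [0,3] | out [-2,2] | ==

Converged values:
  [0] [-2,2]
  [1] [3,3]
  [2] [1,1]
  [3] [0,3]
  [4] [-1,3]
  [5] [-3,3]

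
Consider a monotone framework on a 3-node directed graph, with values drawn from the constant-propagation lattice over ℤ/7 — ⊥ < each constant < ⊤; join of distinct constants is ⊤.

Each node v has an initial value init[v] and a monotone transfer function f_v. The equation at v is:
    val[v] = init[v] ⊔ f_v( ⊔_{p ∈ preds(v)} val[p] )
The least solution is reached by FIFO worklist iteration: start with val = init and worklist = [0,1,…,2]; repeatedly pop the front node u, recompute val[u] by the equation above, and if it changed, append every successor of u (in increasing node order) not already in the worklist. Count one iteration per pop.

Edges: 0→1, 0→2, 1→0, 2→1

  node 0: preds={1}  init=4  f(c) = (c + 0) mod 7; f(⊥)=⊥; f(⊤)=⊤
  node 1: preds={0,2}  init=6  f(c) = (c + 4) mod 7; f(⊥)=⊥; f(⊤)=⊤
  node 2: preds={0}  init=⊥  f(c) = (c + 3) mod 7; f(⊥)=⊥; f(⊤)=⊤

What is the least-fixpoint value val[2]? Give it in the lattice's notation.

Worklist (5 pops):
  #1 pop 0: in=6 → ⊤ (was 4); enqueue []
  #2 pop 1: in=⊤ → ⊤ (was 6); enqueue [0]
  #3 pop 2: in=⊤ → ⊤ (was ⊥); enqueue [1]
  #4 pop 0: in=⊤ → ⊤ (no change)
  #5 pop 1: in=⊤ → ⊤ (no change)

Fixpoint:
  val[0] = ⊤
  val[1] = ⊤
  val[2] = ⊤

⊤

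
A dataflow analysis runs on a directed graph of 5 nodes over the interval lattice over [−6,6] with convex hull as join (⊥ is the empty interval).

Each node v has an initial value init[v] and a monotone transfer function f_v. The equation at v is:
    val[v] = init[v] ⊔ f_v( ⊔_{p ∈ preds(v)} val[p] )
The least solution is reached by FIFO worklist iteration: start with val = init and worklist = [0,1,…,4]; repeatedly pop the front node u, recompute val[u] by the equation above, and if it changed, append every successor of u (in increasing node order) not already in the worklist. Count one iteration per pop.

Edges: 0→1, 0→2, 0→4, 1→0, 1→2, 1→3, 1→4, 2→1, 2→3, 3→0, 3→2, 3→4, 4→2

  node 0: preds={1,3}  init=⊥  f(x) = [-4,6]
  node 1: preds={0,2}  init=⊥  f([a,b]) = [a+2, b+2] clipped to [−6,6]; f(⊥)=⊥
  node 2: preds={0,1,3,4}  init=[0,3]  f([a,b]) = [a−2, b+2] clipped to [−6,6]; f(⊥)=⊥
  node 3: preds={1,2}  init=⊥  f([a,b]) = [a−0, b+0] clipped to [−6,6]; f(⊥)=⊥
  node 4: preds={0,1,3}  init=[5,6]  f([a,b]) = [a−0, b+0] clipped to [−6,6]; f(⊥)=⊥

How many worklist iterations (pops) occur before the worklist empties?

Trace (11 dequeues):
  [1] u=0 | in ⊥ | out [-4,6] | prev ⊥ | push {}
  [2] u=1 | in [-4,6] | out [-2,6] | prev ⊥ | push {0}
  [3] u=2 | in [-4,6] | out [-6,6] | prev [0,3] | push {1}
  [4] u=3 | in [-6,6] | out [-6,6] | prev ⊥ | push {2}
  [5] u=4 | in [-6,6] | out [-6,6] | prev [5,6] | push {}
  [6] u=0 | in [-6,6] | out [-4,6] | ==
  [7] u=1 | in [-6,6] | out [-4,6] | prev [-2,6] | push {0,3,4}
  [8] u=2 | in [-6,6] | out [-6,6] | ==
  [9] u=0 | in [-6,6] | out [-4,6] | ==
  [10] u=3 | in [-6,6] | out [-6,6] | ==
  [11] u=4 | in [-6,6] | out [-6,6] | ==

Converged values:
  [0] [-4,6]
  [1] [-4,6]
  [2] [-6,6]
  [3] [-6,6]
  [4] [-6,6]

11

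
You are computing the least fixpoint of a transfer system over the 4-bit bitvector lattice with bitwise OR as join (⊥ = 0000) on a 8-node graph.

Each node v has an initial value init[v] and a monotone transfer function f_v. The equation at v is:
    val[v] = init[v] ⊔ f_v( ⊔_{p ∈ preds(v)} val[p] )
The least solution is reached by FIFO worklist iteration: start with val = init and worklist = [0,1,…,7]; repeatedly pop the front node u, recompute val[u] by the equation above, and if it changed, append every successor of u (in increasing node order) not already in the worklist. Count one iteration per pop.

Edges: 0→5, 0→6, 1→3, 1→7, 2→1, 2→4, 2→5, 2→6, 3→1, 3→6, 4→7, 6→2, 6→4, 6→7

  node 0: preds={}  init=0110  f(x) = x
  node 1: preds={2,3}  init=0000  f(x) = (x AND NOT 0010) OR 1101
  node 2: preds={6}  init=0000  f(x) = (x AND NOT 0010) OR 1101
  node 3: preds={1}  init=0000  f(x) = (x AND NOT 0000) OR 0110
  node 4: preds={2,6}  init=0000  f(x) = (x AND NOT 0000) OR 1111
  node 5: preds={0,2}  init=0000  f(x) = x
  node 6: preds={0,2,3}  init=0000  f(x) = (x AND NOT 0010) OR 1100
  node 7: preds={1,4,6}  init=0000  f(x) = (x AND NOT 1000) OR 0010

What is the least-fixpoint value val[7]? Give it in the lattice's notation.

0111

Iteration log — 11 steps:
  step 1. node 0  ⊔preds=0000  new=0110  stable
  step 2. node 1  ⊔preds=0000  new=1101  old=0000  +wl: 
  step 3. node 2  ⊔preds=0000  new=1101  old=0000  +wl: 1
  step 4. node 3  ⊔preds=1101  new=1111  old=0000  +wl: 
  step 5. node 4  ⊔preds=1101  new=1111  old=0000  +wl: 
  step 6. node 5  ⊔preds=1111  new=1111  old=0000  +wl: 
  step 7. node 6  ⊔preds=1111  new=1101  old=0000  +wl: 2,4
  step 8. node 7  ⊔preds=1111  new=0111  old=0000  +wl: 
  step 9. node 1  ⊔preds=1111  new=1101  stable
  step 10. node 2  ⊔preds=1101  new=1101  stable
  step 11. node 4  ⊔preds=1101  new=1111  stable

Least fixpoint reached:
  node 0: 0110
  node 1: 1101
  node 2: 1101
  node 3: 1111
  node 4: 1111
  node 5: 1111
  node 6: 1101
  node 7: 0111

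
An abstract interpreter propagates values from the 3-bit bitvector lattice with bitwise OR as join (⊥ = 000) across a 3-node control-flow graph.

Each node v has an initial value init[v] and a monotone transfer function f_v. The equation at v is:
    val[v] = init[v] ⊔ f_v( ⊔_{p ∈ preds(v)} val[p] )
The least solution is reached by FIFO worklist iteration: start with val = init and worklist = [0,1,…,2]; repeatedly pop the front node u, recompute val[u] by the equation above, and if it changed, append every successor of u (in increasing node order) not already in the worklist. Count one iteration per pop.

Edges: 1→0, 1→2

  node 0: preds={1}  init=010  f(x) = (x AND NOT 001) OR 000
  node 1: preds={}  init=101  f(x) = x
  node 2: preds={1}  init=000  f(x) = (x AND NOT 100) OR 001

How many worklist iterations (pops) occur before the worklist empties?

3

Trace (3 dequeues):
  [1] u=0 | in 101 | out 110 | prev 010 | push {}
  [2] u=1 | in 000 | out 101 | ==
  [3] u=2 | in 101 | out 001 | prev 000 | push {}

Converged values:
  [0] 110
  [1] 101
  [2] 001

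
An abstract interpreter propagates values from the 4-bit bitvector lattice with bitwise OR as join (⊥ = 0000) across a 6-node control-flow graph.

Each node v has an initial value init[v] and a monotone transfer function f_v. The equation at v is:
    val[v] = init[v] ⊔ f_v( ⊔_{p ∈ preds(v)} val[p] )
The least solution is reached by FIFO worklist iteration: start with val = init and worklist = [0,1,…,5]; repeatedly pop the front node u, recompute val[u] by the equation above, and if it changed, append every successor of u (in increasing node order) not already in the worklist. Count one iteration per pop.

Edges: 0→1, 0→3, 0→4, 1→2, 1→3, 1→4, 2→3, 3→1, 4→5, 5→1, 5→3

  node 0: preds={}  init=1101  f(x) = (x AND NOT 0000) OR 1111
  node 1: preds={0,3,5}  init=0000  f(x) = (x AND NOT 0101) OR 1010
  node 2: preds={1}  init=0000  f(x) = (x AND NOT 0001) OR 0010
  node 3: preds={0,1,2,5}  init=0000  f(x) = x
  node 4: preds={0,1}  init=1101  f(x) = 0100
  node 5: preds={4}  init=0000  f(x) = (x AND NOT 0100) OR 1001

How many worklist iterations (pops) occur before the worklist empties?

8

Worklist (8 pops):
  #1 pop 0: in=0000 → 1111 (was 1101); enqueue []
  #2 pop 1: in=1111 → 1010 (was 0000); enqueue []
  #3 pop 2: in=1010 → 1010 (was 0000); enqueue []
  #4 pop 3: in=1111 → 1111 (was 0000); enqueue [1]
  #5 pop 4: in=1111 → 1101 (no change)
  #6 pop 5: in=1101 → 1001 (was 0000); enqueue [3]
  #7 pop 1: in=1111 → 1010 (no change)
  #8 pop 3: in=1111 → 1111 (no change)

Fixpoint:
  val[0] = 1111
  val[1] = 1010
  val[2] = 1010
  val[3] = 1111
  val[4] = 1101
  val[5] = 1001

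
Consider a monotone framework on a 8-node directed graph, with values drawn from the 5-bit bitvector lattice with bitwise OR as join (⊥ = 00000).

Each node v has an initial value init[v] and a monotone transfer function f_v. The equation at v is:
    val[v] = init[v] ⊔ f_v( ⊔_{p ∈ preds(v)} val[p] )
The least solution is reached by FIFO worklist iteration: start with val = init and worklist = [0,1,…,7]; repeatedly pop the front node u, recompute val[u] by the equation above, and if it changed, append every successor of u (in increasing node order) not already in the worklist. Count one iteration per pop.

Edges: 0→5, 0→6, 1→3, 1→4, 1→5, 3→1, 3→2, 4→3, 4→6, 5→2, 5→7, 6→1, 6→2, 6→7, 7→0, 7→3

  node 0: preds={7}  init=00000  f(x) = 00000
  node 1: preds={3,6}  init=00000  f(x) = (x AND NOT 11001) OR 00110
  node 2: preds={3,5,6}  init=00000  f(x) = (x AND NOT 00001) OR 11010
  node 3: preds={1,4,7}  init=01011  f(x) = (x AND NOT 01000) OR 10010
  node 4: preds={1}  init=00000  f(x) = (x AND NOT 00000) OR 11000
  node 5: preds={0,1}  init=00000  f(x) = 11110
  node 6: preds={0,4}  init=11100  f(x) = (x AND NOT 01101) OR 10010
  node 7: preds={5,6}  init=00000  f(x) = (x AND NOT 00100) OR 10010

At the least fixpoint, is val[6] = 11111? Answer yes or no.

Worklist (12 pops):
  #1 pop 0: in=00000 → 00000 (no change)
  #2 pop 1: in=11111 → 00110 (was 00000); enqueue []
  #3 pop 2: in=11111 → 11110 (was 00000); enqueue []
  #4 pop 3: in=00110 → 11111 (was 01011); enqueue [1,2]
  #5 pop 4: in=00110 → 11110 (was 00000); enqueue [3]
  #6 pop 5: in=00110 → 11110 (was 00000); enqueue []
  #7 pop 6: in=11110 → 11110 (was 11100); enqueue []
  #8 pop 7: in=11110 → 11010 (was 00000); enqueue [0]
  #9 pop 1: in=11111 → 00110 (no change)
  #10 pop 2: in=11111 → 11110 (no change)
  #11 pop 3: in=11110 → 11111 (no change)
  #12 pop 0: in=11010 → 00000 (no change)

Fixpoint:
  val[0] = 00000
  val[1] = 00110
  val[2] = 11110
  val[3] = 11111
  val[4] = 11110
  val[5] = 11110
  val[6] = 11110
  val[7] = 11010

no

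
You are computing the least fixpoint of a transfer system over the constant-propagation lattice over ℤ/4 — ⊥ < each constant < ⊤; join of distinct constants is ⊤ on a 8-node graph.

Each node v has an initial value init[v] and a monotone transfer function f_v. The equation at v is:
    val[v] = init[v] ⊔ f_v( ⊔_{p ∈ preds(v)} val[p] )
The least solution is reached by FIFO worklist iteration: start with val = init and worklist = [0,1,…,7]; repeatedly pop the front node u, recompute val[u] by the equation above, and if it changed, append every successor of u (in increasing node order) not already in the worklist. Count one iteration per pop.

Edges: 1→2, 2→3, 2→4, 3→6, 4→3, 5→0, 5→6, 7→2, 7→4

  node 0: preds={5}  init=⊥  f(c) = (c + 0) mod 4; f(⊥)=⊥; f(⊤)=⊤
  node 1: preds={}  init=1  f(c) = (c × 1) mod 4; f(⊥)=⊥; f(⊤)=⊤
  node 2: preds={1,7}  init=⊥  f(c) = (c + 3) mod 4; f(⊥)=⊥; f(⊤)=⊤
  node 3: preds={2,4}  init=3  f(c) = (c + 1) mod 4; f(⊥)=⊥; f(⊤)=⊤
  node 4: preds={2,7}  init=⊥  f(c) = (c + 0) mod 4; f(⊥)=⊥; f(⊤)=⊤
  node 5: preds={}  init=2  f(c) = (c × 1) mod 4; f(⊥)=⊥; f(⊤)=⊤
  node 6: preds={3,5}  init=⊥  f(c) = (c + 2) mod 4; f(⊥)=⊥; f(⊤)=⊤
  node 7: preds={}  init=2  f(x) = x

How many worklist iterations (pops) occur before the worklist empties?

Worklist (9 pops):
  #1 pop 0: in=2 → 2 (was ⊥); enqueue []
  #2 pop 1: in=⊥ → 1 (no change)
  #3 pop 2: in=⊤ → ⊤ (was ⊥); enqueue []
  #4 pop 3: in=⊤ → ⊤ (was 3); enqueue []
  #5 pop 4: in=⊤ → ⊤ (was ⊥); enqueue [3]
  #6 pop 5: in=⊥ → 2 (no change)
  #7 pop 6: in=⊤ → ⊤ (was ⊥); enqueue []
  #8 pop 7: in=⊥ → 2 (no change)
  #9 pop 3: in=⊤ → ⊤ (no change)

Fixpoint:
  val[0] = 2
  val[1] = 1
  val[2] = ⊤
  val[3] = ⊤
  val[4] = ⊤
  val[5] = 2
  val[6] = ⊤
  val[7] = 2

9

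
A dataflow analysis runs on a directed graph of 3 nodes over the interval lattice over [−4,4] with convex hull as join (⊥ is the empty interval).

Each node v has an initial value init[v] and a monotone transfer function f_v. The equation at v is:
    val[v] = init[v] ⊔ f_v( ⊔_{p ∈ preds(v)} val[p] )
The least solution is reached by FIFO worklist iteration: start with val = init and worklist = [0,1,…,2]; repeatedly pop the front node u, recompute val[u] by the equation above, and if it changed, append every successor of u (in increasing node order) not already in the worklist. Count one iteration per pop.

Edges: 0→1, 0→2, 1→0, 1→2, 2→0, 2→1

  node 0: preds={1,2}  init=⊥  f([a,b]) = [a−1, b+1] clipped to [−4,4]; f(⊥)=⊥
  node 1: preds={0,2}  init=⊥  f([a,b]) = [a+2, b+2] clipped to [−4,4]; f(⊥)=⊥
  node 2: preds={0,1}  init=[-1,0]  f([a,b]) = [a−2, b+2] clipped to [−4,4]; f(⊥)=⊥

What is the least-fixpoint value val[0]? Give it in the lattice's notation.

[-4,4]

Iteration log — 7 steps:
  step 1. node 0  ⊔preds=[-1,0]  new=[-2,1]  old=⊥  +wl: 
  step 2. node 1  ⊔preds=[-2,1]  new=[0,3]  old=⊥  +wl: 0
  step 3. node 2  ⊔preds=[-2,3]  new=[-4,4]  old=[-1,0]  +wl: 1
  step 4. node 0  ⊔preds=[-4,4]  new=[-4,4]  old=[-2,1]  +wl: 2
  step 5. node 1  ⊔preds=[-4,4]  new=[-2,4]  old=[0,3]  +wl: 0
  step 6. node 2  ⊔preds=[-4,4]  new=[-4,4]  stable
  step 7. node 0  ⊔preds=[-4,4]  new=[-4,4]  stable

Least fixpoint reached:
  node 0: [-4,4]
  node 1: [-2,4]
  node 2: [-4,4]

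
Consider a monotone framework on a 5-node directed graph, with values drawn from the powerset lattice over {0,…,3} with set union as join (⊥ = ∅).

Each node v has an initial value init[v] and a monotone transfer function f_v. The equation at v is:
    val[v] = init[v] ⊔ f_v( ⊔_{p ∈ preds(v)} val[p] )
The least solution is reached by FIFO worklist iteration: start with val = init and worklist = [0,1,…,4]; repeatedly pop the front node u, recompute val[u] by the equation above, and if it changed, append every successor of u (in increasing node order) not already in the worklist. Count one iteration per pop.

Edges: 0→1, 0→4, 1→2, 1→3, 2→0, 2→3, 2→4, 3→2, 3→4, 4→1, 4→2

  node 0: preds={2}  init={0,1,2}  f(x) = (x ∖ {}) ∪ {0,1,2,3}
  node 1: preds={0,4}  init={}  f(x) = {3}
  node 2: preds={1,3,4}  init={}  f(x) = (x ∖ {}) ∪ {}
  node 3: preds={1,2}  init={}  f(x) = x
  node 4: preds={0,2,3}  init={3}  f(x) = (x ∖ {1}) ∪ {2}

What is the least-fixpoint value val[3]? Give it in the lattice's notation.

{0,2,3}

Iteration log — 12 steps:
  step 1. node 0  ⊔preds={}  new={0,1,2,3}  old={0,1,2}  +wl: 
  step 2. node 1  ⊔preds={0,1,2,3}  new={3}  old={}  +wl: 
  step 3. node 2  ⊔preds={3}  new={3}  old={}  +wl: 0
  step 4. node 3  ⊔preds={3}  new={3}  old={}  +wl: 2
  step 5. node 4  ⊔preds={0,1,2,3}  new={0,2,3}  old={3}  +wl: 1
  step 6. node 0  ⊔preds={3}  new={0,1,2,3}  stable
  step 7. node 2  ⊔preds={0,2,3}  new={0,2,3}  old={3}  +wl: 0,3,4
  step 8. node 1  ⊔preds={0,1,2,3}  new={3}  stable
  step 9. node 0  ⊔preds={0,2,3}  new={0,1,2,3}  stable
  step 10. node 3  ⊔preds={0,2,3}  new={0,2,3}  old={3}  +wl: 2
  step 11. node 4  ⊔preds={0,1,2,3}  new={0,2,3}  stable
  step 12. node 2  ⊔preds={0,2,3}  new={0,2,3}  stable

Least fixpoint reached:
  node 0: {0,1,2,3}
  node 1: {3}
  node 2: {0,2,3}
  node 3: {0,2,3}
  node 4: {0,2,3}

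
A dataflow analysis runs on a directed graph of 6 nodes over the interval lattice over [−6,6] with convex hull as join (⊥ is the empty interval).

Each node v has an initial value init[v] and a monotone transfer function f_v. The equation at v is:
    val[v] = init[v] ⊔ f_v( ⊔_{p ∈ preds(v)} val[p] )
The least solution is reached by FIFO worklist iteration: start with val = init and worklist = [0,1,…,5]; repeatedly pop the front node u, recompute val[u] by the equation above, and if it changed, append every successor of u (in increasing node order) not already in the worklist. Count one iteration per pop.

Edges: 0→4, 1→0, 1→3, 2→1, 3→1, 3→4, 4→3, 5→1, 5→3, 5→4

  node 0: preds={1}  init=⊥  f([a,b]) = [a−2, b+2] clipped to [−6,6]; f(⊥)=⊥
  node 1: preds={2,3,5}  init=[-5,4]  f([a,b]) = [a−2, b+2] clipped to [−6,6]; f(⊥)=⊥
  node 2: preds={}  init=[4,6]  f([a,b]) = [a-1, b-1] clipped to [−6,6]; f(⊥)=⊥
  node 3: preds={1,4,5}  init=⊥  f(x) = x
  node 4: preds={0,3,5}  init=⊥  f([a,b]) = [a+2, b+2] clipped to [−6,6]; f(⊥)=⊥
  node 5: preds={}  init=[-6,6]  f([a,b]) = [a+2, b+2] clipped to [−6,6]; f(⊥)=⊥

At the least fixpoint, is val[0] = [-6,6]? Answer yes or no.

Iteration log — 9 steps:
  step 1. node 0  ⊔preds=[-5,4]  new=[-6,6]  old=⊥  +wl: 
  step 2. node 1  ⊔preds=[-6,6]  new=[-6,6]  old=[-5,4]  +wl: 0
  step 3. node 2  ⊔preds=⊥  new=[4,6]  stable
  step 4. node 3  ⊔preds=[-6,6]  new=[-6,6]  old=⊥  +wl: 1
  step 5. node 4  ⊔preds=[-6,6]  new=[-4,6]  old=⊥  +wl: 3
  step 6. node 5  ⊔preds=⊥  new=[-6,6]  stable
  step 7. node 0  ⊔preds=[-6,6]  new=[-6,6]  stable
  step 8. node 1  ⊔preds=[-6,6]  new=[-6,6]  stable
  step 9. node 3  ⊔preds=[-6,6]  new=[-6,6]  stable

Least fixpoint reached:
  node 0: [-6,6]
  node 1: [-6,6]
  node 2: [4,6]
  node 3: [-6,6]
  node 4: [-4,6]
  node 5: [-6,6]

yes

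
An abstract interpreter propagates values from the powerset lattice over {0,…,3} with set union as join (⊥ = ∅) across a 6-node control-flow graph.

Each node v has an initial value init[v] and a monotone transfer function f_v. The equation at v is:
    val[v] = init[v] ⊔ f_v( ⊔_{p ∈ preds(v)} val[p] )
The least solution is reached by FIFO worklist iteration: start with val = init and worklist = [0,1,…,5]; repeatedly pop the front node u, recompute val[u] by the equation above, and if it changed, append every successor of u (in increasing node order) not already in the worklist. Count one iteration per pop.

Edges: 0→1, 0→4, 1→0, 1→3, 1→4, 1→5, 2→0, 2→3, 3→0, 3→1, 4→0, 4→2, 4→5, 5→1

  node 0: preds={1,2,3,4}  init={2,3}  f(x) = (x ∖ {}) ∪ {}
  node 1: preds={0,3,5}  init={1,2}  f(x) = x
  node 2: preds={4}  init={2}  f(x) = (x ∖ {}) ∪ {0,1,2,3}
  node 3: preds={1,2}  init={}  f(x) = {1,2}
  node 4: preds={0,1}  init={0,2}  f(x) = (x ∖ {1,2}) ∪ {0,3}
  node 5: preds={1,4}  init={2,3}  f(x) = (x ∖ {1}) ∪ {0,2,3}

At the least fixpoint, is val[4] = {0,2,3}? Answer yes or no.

yes

Trace (9 dequeues):
  [1] u=0 | in {0,1,2} | out {0,1,2,3} | prev {2,3} | push {}
  [2] u=1 | in {0,1,2,3} | out {0,1,2,3} | prev {1,2} | push {0}
  [3] u=2 | in {0,2} | out {0,1,2,3} | prev {2} | push {}
  [4] u=3 | in {0,1,2,3} | out {1,2} | prev {} | push {1}
  [5] u=4 | in {0,1,2,3} | out {0,2,3} | prev {0,2} | push {2}
  [6] u=5 | in {0,1,2,3} | out {0,2,3} | prev {2,3} | push {}
  [7] u=0 | in {0,1,2,3} | out {0,1,2,3} | ==
  [8] u=1 | in {0,1,2,3} | out {0,1,2,3} | ==
  [9] u=2 | in {0,2,3} | out {0,1,2,3} | ==

Converged values:
  [0] {0,1,2,3}
  [1] {0,1,2,3}
  [2] {0,1,2,3}
  [3] {1,2}
  [4] {0,2,3}
  [5] {0,2,3}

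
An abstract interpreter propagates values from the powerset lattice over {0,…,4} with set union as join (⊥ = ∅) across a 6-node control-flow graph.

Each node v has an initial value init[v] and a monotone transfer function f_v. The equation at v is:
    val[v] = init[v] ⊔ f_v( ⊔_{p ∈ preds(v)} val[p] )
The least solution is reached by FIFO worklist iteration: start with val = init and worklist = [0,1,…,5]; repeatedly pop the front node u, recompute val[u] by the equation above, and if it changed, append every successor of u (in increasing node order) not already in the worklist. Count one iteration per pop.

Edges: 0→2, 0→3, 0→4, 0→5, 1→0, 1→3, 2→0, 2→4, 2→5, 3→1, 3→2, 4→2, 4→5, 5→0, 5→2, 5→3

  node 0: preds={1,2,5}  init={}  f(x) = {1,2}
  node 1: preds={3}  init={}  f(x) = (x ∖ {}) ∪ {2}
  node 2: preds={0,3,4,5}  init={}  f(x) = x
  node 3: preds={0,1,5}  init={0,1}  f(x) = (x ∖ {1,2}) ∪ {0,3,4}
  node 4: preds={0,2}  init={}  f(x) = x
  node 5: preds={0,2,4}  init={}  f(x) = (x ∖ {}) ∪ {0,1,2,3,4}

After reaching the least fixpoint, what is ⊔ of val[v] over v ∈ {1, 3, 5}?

Trace (14 dequeues):
  [1] u=0 | in {} | out {1,2} | prev {} | push {}
  [2] u=1 | in {0,1} | out {0,1,2} | prev {} | push {0}
  [3] u=2 | in {0,1,2} | out {0,1,2} | prev {} | push {}
  [4] u=3 | in {0,1,2} | out {0,1,3,4} | prev {0,1} | push {1,2}
  [5] u=4 | in {0,1,2} | out {0,1,2} | prev {} | push {}
  [6] u=5 | in {0,1,2} | out {0,1,2,3,4} | prev {} | push {3}
  [7] u=0 | in {0,1,2,3,4} | out {1,2} | ==
  [8] u=1 | in {0,1,3,4} | out {0,1,2,3,4} | prev {0,1,2} | push {0}
  [9] u=2 | in {0,1,2,3,4} | out {0,1,2,3,4} | prev {0,1,2} | push {4,5}
  [10] u=3 | in {0,1,2,3,4} | out {0,1,3,4} | ==
  [11] u=0 | in {0,1,2,3,4} | out {1,2} | ==
  [12] u=4 | in {0,1,2,3,4} | out {0,1,2,3,4} | prev {0,1,2} | push {2}
  [13] u=5 | in {0,1,2,3,4} | out {0,1,2,3,4} | ==
  [14] u=2 | in {0,1,2,3,4} | out {0,1,2,3,4} | ==

Converged values:
  [0] {1,2}
  [1] {0,1,2,3,4}
  [2] {0,1,2,3,4}
  [3] {0,1,3,4}
  [4] {0,1,2,3,4}
  [5] {0,1,2,3,4}

{0,1,2,3,4}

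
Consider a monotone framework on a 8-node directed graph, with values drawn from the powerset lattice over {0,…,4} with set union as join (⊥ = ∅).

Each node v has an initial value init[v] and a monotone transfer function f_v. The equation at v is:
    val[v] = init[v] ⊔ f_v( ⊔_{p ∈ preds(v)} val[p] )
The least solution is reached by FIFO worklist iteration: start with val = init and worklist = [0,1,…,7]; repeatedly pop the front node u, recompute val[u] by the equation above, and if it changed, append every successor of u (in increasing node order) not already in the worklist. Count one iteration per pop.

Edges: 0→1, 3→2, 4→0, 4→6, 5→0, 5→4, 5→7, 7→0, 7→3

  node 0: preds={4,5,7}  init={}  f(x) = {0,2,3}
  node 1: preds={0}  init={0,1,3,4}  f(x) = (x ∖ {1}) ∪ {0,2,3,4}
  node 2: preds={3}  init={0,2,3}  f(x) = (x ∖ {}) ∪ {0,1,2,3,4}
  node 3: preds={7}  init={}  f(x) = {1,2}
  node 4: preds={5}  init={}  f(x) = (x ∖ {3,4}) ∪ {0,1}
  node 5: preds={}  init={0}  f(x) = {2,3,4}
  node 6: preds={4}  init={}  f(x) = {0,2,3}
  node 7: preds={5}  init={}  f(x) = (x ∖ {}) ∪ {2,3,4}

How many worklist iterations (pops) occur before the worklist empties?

Iteration log — 14 steps:
  step 1. node 0  ⊔preds={0}  new={0,2,3}  old={}  +wl: 
  step 2. node 1  ⊔preds={0,2,3}  new={0,1,2,3,4}  old={0,1,3,4}  +wl: 
  step 3. node 2  ⊔preds={}  new={0,1,2,3,4}  old={0,2,3}  +wl: 
  step 4. node 3  ⊔preds={}  new={1,2}  old={}  +wl: 2
  step 5. node 4  ⊔preds={0}  new={0,1}  old={}  +wl: 0
  step 6. node 5  ⊔preds={}  new={0,2,3,4}  old={0}  +wl: 4
  step 7. node 6  ⊔preds={0,1}  new={0,2,3}  old={}  +wl: 
  step 8. node 7  ⊔preds={0,2,3,4}  new={0,2,3,4}  old={}  +wl: 3
  step 9. node 2  ⊔preds={1,2}  new={0,1,2,3,4}  stable
  step 10. node 0  ⊔preds={0,1,2,3,4}  new={0,2,3}  stable
  step 11. node 4  ⊔preds={0,2,3,4}  new={0,1,2}  old={0,1}  +wl: 0,6
  step 12. node 3  ⊔preds={0,2,3,4}  new={1,2}  stable
  step 13. node 0  ⊔preds={0,1,2,3,4}  new={0,2,3}  stable
  step 14. node 6  ⊔preds={0,1,2}  new={0,2,3}  stable

Least fixpoint reached:
  node 0: {0,2,3}
  node 1: {0,1,2,3,4}
  node 2: {0,1,2,3,4}
  node 3: {1,2}
  node 4: {0,1,2}
  node 5: {0,2,3,4}
  node 6: {0,2,3}
  node 7: {0,2,3,4}

14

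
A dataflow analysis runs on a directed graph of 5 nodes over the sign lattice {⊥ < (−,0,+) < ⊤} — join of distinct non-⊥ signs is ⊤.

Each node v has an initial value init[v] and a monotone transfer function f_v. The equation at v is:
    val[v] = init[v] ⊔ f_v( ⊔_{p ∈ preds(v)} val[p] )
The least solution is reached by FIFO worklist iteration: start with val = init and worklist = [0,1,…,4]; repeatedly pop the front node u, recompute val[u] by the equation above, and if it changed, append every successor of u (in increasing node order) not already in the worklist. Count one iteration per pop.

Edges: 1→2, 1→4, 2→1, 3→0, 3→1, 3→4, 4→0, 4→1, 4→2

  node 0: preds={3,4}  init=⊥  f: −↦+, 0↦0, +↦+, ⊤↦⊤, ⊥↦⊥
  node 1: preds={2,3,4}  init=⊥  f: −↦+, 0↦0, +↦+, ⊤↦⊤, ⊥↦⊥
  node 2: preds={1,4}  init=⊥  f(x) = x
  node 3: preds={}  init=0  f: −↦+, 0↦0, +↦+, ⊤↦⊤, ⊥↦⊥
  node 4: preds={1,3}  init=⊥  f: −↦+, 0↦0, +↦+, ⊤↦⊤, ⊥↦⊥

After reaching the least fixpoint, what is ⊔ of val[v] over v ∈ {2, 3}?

Worklist (8 pops):
  #1 pop 0: in=0 → 0 (was ⊥); enqueue []
  #2 pop 1: in=0 → 0 (was ⊥); enqueue []
  #3 pop 2: in=0 → 0 (was ⊥); enqueue [1]
  #4 pop 3: in=⊥ → 0 (no change)
  #5 pop 4: in=0 → 0 (was ⊥); enqueue [0,2]
  #6 pop 1: in=0 → 0 (no change)
  #7 pop 0: in=0 → 0 (no change)
  #8 pop 2: in=0 → 0 (no change)

Fixpoint:
  val[0] = 0
  val[1] = 0
  val[2] = 0
  val[3] = 0
  val[4] = 0

0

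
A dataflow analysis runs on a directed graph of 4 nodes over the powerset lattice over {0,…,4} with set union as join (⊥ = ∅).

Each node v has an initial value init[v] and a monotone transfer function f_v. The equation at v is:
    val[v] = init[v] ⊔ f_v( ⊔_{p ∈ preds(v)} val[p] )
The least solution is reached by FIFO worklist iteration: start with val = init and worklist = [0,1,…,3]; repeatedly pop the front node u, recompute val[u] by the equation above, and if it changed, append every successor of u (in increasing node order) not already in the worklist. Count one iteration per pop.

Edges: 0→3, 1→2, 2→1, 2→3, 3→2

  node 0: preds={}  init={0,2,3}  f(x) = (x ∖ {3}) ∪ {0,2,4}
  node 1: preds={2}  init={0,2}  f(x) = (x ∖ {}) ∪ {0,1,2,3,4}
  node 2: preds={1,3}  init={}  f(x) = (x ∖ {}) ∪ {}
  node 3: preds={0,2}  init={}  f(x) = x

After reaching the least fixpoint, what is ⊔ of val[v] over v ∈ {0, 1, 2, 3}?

{0,1,2,3,4}

Iteration log — 6 steps:
  step 1. node 0  ⊔preds={}  new={0,2,3,4}  old={0,2,3}  +wl: 
  step 2. node 1  ⊔preds={}  new={0,1,2,3,4}  old={0,2}  +wl: 
  step 3. node 2  ⊔preds={0,1,2,3,4}  new={0,1,2,3,4}  old={}  +wl: 1
  step 4. node 3  ⊔preds={0,1,2,3,4}  new={0,1,2,3,4}  old={}  +wl: 2
  step 5. node 1  ⊔preds={0,1,2,3,4}  new={0,1,2,3,4}  stable
  step 6. node 2  ⊔preds={0,1,2,3,4}  new={0,1,2,3,4}  stable

Least fixpoint reached:
  node 0: {0,2,3,4}
  node 1: {0,1,2,3,4}
  node 2: {0,1,2,3,4}
  node 3: {0,1,2,3,4}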